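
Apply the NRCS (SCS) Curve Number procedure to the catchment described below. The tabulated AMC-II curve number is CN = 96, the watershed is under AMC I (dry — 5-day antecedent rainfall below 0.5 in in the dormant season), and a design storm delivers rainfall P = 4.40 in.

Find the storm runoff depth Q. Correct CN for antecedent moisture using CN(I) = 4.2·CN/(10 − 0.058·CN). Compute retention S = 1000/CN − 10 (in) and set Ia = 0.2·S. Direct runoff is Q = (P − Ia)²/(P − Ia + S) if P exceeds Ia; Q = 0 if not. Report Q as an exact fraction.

Dry (AMC I): CN(I) = 4.2·96/(10 − 0.058·96) = (2016/5)/(554/125) = 25200/277 ≈ 90.975
Max retention: S = 1000/(25200/277) − 10 = 125/126 in (≈ 0.992 in)
Initial abstraction Ia = S/5 = (125/126)/5 = 25/126 ≈ 0.198 in
Excess rainfall: 4.400 − 0.198 = 4.202 in; P > Ia so Q > 0
Runoff Q = (P−Ia)²/(P−Ia+S) = (4.202)²/(4.202+0.992) = 7006609/2061360 ≈ 3.399 in

Q = 7006609/2061360 in ≈ 3.399 in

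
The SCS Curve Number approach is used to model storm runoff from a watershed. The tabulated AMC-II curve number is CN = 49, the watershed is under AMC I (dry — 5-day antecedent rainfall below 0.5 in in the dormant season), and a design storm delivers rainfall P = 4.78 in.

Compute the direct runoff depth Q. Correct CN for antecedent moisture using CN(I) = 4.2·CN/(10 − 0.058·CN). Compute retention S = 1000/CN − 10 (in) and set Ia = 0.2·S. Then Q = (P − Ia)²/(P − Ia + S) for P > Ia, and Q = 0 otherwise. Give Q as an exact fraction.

Adjust CN=49 to AMC I: 4.2·49/(10 − 0.058·49) → (1029/5) ÷ (3579/500) = 34300/1193 ≈ 28.751
Retention S: 1000/CN − 10 with CN=28.751 → S = 8500/343 ≈ 24.781 in
Ia = 0.2·(8500/343) = 1700/343 in ≈ 4.956 in
P = 4.780 ≤ Ia = 4.956 in: entire storm abstracted, Q = 0.

Q = 0 in ≈ 0.000 in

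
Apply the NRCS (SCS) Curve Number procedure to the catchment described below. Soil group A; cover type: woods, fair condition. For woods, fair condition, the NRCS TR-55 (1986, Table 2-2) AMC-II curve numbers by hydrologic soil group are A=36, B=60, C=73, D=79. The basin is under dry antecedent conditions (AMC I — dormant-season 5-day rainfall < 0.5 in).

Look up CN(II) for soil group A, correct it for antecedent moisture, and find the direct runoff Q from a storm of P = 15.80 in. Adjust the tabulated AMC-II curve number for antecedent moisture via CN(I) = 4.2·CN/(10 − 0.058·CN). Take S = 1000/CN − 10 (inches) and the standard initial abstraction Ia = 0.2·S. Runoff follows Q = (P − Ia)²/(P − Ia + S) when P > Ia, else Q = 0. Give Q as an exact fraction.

NRCS table: woods, fair condition, soil group A → CN(II) = 36
CN(I) from CN(II)=36: (4.2·36)/(10 − 0.058·36) = 18900/989 ≈ 19.110
Max retention: S = 1000/(18900/989) − 10 = 8000/189 in (≈ 42.328 in)
Ia = 0.2·(8000/189) = 1600/189 in ≈ 8.466 in
Since P=15.800 > Ia=8.466: effective rainfall P−Ia = 6931/945 in
Runoff Q = (P−Ia)²/(P−Ia+S) = (7.334)²/(7.334+42.328) = 48038761/44349795 ≈ 1.083 in

Q = 48038761/44349795 in ≈ 1.083 in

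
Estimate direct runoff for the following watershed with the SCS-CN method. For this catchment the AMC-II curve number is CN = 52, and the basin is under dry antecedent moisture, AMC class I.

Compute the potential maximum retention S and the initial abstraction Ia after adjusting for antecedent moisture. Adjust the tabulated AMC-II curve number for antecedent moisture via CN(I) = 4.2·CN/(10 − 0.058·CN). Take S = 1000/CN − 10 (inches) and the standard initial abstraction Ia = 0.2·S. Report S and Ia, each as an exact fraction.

Adjust CN=52 to AMC I: 4.2·52/(10 − 0.058·52) → (1092/5) ÷ (873/125) = 9100/291 ≈ 31.271
Max retention: S = 1000/(9100/291) − 10 = 2000/91 in (≈ 21.978 in)
Ia = 0.2S: 0.2·21.978 = 4.396 in (exactly 400/91)

S = 2000/91 in ≈ 21.978 in; Ia = 400/91 in ≈ 4.396 in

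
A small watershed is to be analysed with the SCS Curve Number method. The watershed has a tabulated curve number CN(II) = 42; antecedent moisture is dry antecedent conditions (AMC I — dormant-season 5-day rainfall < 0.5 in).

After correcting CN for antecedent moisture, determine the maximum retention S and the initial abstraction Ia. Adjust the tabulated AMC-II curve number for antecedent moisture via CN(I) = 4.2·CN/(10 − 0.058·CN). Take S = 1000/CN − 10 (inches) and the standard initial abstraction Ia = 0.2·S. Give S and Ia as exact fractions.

Adjust CN=42 to AMC I: 4.2·42/(10 − 0.058·42) → (882/5) ÷ (1891/250) = 44100/1891 ≈ 23.321
Retention S: 1000/CN − 10 with CN=23.321 → S = 14500/441 ≈ 32.880 in
Initial abstraction Ia = S/5 = (14500/441)/5 = 2900/441 ≈ 6.576 in

S = 14500/441 in ≈ 32.880 in; Ia = 2900/441 in ≈ 6.576 in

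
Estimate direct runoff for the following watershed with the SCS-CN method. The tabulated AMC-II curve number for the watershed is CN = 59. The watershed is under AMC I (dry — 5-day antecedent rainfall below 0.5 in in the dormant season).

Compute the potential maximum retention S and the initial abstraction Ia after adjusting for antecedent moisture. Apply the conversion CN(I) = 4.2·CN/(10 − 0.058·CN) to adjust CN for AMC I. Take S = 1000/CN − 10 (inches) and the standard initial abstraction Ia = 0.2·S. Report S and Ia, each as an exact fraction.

S = 20500/1239 in ≈ 16.546 in; Ia = 4100/1239 in ≈ 3.309 in

Adjust CN=59 to AMC I: 4.2·59/(10 − 0.058·59) → (1239/5) ÷ (3289/500) = 123900/3289 ≈ 37.671
S = 1000/(123900/3289) − 10 = 20500/1239 in ≈ 16.546 in
Ia = 0.2·(20500/1239) = 4100/1239 in ≈ 3.309 in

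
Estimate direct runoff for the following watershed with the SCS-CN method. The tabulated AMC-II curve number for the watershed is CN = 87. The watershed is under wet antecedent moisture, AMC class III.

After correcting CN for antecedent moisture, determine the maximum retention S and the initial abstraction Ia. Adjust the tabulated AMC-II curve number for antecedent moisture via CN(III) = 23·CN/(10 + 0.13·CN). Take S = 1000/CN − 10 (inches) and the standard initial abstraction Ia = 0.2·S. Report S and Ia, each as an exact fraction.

S = 1300/2001 in ≈ 0.650 in; Ia = 260/2001 in ≈ 0.130 in

Wet (AMC III): CN(III) = 23·87/(10 + 0.13·87) = 2001/(2131/100) = 200100/2131 ≈ 93.900
Retention S: 1000/CN − 10 with CN=93.900 → S = 1300/2001 ≈ 0.650 in
Initial abstraction Ia = S/5 = (1300/2001)/5 = 260/2001 ≈ 0.130 in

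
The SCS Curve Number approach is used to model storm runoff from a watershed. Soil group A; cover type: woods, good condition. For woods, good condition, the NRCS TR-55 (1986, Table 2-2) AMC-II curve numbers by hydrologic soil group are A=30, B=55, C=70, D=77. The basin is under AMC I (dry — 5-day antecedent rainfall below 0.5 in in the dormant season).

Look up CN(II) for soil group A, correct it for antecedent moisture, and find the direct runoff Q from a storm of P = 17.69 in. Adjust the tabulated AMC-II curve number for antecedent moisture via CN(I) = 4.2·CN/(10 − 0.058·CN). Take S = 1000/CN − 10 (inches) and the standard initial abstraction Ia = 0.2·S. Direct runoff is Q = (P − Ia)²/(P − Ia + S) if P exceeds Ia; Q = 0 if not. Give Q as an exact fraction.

NRCS table: woods, good condition, soil group A → CN(II) = 30
Adjust CN=30 to AMC I: 4.2·30/(10 − 0.058·30) → 126 ÷ (413/50) = 900/59 ≈ 15.254
Max retention: S = 1000/(900/59) − 10 = 500/9 in (≈ 55.556 in)
Ia = 0.2S: 0.2·55.556 = 11.111 in (exactly 100/9)
Since P=17.690 > Ia=11.111: effective rainfall P−Ia = 5921/900 in
Runoff Q = (P−Ia)²/(P−Ia+S) = (6.579)²/(6.579+55.556) = 35058241/50328900 ≈ 0.697 in

Q = 35058241/50328900 in ≈ 0.697 in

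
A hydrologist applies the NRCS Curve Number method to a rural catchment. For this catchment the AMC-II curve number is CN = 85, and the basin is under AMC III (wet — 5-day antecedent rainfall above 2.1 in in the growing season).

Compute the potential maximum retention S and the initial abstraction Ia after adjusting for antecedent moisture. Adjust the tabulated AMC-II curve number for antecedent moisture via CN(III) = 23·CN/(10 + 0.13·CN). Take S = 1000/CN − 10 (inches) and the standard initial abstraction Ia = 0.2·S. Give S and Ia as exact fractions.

Adjust CN=85 to AMC III: 23·85/(10 + 0.13·85) → 1955 ÷ (421/20) = 39100/421 ≈ 92.874
Max retention: S = 1000/(39100/421) − 10 = 300/391 in (≈ 0.767 in)
Ia = 0.2S: 0.2·0.767 = 0.153 in (exactly 60/391)

S = 300/391 in ≈ 0.767 in; Ia = 60/391 in ≈ 0.153 in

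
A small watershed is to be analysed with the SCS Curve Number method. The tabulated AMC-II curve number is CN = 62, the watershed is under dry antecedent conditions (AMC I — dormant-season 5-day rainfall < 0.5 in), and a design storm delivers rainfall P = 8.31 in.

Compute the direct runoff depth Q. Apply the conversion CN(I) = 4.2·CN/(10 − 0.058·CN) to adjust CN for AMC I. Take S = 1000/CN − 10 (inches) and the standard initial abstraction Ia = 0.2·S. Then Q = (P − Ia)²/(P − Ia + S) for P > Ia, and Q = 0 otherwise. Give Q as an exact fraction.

Adjust CN=62 to AMC I: 4.2·62/(10 − 0.058·62) → (1302/5) ÷ (1601/250) = 65100/1601 ≈ 40.662
Retention S: 1000/CN − 10 with CN=40.662 → S = 9500/651 ≈ 14.593 in
Initial abstraction Ia = S/5 = (9500/651)/5 = 1900/651 ≈ 2.919 in
P − Ia = 8.310 − 2.919 = 350981/65100 ≈ 5.391 in (> 0, runoff occurs)
Q = (350981/65100)²/((350981/65100) + 9500/651) = (123187662361/4238010000)/(1300981/65100) = 123187662361/84693863100 in ≈ 1.455 in

Q = 123187662361/84693863100 in ≈ 1.455 in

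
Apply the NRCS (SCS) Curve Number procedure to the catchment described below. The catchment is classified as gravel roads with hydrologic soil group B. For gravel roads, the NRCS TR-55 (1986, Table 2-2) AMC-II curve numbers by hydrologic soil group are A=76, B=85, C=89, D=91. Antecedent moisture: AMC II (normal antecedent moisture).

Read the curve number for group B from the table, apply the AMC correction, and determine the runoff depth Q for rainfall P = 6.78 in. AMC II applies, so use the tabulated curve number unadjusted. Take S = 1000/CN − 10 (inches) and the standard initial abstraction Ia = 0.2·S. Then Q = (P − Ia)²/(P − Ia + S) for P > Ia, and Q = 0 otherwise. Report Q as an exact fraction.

Q = 9948123/1972850 in ≈ 5.043 in

NRCS table: gravel roads, soil group B → CN(II) = 85
CN(II) = 85; AMC II needs no correction.
Retention S: 1000/CN − 10 with CN=85.000 → S = 30/17 ≈ 1.765 in
Ia = 0.2S: 0.2·1.765 = 0.353 in (exactly 6/17)
Since P=6.780 > Ia=0.353: effective rainfall P−Ia = 5463/850 in
Q: (5463/850)² ÷ (6963/850) = 9948123/1972850 in (≈ 5.043 in)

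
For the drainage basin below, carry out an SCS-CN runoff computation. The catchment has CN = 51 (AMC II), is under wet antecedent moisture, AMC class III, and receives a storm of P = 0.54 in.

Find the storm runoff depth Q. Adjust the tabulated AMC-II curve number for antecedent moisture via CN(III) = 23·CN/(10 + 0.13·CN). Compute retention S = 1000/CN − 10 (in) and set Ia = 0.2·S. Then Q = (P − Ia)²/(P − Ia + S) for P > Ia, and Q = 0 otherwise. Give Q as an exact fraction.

Wet (AMC III): CN(III) = 23·51/(10 + 0.13·51) = 1173/(1663/100) = 117300/1663 ≈ 70.535
Retention S: 1000/CN − 10 with CN=70.535 → S = 4900/1173 ≈ 4.177 in
Ia = 0.2S: 0.2·4.177 = 0.835 in (exactly 980/1173)
P = 0.540 ≤ Ia = 0.835 in: entire storm abstracted, Q = 0.

Q = 0 in ≈ 0.000 in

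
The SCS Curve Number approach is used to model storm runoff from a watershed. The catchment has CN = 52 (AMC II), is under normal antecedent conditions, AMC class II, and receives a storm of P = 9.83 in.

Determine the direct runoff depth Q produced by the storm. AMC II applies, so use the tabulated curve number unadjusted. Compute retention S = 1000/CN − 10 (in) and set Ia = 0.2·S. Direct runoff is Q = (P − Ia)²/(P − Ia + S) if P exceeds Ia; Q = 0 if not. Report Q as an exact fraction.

Q = 107723641/29092700 in ≈ 3.703 in

AMC II — tabulated CN = 52 applies directly.
Retention S: 1000/CN − 10 with CN=52.000 → S = 120/13 ≈ 9.231 in
Ia = 0.2S: 0.2·9.231 = 1.846 in (exactly 24/13)
Excess rainfall: 9.830 − 1.846 = 7.984 in; P > Ia so Q > 0
Q = (10379/1300)²/((10379/1300) + 120/13) = (107723641/1690000)/(22379/1300) = 107723641/29092700 in ≈ 3.703 in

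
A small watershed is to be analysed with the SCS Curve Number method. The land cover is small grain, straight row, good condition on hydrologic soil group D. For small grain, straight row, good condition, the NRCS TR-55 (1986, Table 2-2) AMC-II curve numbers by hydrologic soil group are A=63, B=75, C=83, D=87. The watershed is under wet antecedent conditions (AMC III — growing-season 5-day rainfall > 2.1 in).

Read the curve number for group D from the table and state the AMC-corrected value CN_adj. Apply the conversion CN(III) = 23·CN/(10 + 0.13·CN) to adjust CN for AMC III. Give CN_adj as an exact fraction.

CN_adj = 200100/2131 ≈ 93.900

NRCS table: small grain, straight row, good condition, soil group D → CN(II) = 87
Wet (AMC III): CN(III) = 23·87/(10 + 0.13·87) = 2001/(2131/100) = 200100/2131 ≈ 93.900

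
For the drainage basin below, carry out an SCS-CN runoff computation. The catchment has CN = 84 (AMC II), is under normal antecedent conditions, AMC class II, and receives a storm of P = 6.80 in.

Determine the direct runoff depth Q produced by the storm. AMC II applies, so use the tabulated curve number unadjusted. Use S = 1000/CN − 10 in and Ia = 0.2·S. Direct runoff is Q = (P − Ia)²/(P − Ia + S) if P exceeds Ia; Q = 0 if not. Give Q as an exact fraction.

Q = 227138/45885 in ≈ 4.950 in

Average conditions: CN = 84 (no AMC adjustment).
Retention S: 1000/CN − 10 with CN=84.000 → S = 40/21 ≈ 1.905 in
Initial abstraction Ia = S/5 = (40/21)/5 = 8/21 ≈ 0.381 in
Excess rainfall: 6.800 − 0.381 = 6.419 in; P > Ia so Q > 0
Q = (674/105)²/((674/105) + 40/21) = (454276/11025)/(874/105) = 227138/45885 in ≈ 4.950 in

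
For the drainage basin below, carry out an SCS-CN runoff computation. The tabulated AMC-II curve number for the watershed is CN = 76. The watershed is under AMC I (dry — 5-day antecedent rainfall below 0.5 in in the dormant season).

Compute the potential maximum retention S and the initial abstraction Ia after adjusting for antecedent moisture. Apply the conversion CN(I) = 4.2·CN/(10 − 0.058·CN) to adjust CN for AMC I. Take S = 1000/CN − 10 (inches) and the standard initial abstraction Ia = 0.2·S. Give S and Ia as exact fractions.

Adjust CN=76 to AMC I: 4.2·76/(10 − 0.058·76) → (1596/5) ÷ (699/125) = 13300/233 ≈ 57.082
S = 1000/(13300/233) − 10 = 1000/133 in ≈ 7.519 in
Ia = 0.2·(1000/133) = 200/133 in ≈ 1.504 in

S = 1000/133 in ≈ 7.519 in; Ia = 200/133 in ≈ 1.504 in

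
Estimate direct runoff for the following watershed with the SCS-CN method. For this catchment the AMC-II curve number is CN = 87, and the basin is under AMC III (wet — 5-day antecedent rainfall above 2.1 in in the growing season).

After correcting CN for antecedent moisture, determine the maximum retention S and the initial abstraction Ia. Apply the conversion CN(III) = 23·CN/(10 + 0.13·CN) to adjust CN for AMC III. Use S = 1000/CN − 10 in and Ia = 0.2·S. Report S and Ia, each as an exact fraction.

Adjust CN=87 to AMC III: 23·87/(10 + 0.13·87) → 2001 ÷ (2131/100) = 200100/2131 ≈ 93.900
Max retention: S = 1000/(200100/2131) − 10 = 1300/2001 in (≈ 0.650 in)
Ia = 0.2S: 0.2·0.650 = 0.130 in (exactly 260/2001)

S = 1300/2001 in ≈ 0.650 in; Ia = 260/2001 in ≈ 0.130 in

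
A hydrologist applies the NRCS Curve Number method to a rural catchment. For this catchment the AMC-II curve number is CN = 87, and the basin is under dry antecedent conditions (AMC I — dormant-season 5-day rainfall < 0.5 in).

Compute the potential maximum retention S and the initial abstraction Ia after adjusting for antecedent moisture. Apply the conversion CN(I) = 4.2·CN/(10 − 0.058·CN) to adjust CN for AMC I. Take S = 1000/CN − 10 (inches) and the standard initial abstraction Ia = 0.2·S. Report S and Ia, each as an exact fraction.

CN(I) from CN(II)=87: (4.2·87)/(10 − 0.058·87) = 182700/2477 ≈ 73.759
S = 1000/(182700/2477) − 10 = 6500/1827 in ≈ 3.558 in
Ia = 0.2·(6500/1827) = 1300/1827 in ≈ 0.712 in

S = 6500/1827 in ≈ 3.558 in; Ia = 1300/1827 in ≈ 0.712 in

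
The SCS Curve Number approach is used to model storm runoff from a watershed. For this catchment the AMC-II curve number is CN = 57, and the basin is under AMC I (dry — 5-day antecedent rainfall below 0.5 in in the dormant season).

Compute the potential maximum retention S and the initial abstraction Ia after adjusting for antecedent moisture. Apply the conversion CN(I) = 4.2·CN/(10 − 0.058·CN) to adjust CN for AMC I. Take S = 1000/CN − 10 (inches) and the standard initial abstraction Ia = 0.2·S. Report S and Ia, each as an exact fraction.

S = 21500/1197 in ≈ 17.962 in; Ia = 4300/1197 in ≈ 3.592 in

CN(I) from CN(II)=57: (4.2·57)/(10 − 0.058·57) = 119700/3347 ≈ 35.763
Max retention: S = 1000/(119700/3347) − 10 = 21500/1197 in (≈ 17.962 in)
Ia = 0.2·(21500/1197) = 4300/1197 in ≈ 3.592 in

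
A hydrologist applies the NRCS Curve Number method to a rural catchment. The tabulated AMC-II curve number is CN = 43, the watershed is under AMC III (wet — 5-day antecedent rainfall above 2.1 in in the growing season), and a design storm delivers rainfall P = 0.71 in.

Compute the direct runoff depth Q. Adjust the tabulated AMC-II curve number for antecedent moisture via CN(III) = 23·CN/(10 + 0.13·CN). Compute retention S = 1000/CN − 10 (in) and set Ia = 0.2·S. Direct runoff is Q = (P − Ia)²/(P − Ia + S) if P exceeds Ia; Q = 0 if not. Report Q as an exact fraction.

Adjust CN=43 to AMC III: 23·43/(10 + 0.13·43) → 989 ÷ (1559/100) = 98900/1559 ≈ 63.438
Retention S: 1000/CN − 10 with CN=63.438 → S = 5700/989 ≈ 5.763 in
Initial abstraction Ia = S/5 = (5700/989)/5 = 1140/989 ≈ 1.153 in
P = 0.710 ≤ Ia = 1.153 in: entire storm abstracted, Q = 0.

Q = 0 in ≈ 0.000 in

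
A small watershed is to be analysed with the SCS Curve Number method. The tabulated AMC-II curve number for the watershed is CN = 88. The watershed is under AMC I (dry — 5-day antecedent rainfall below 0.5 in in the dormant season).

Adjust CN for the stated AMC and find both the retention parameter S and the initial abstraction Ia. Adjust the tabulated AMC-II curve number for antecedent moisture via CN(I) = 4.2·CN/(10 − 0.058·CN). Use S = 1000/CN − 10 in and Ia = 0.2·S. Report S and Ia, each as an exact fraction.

S = 250/77 in ≈ 3.247 in; Ia = 50/77 in ≈ 0.649 in

CN(I) from CN(II)=88: (4.2·88)/(10 − 0.058·88) = 3850/51 ≈ 75.490
Max retention: S = 1000/(3850/51) − 10 = 250/77 in (≈ 3.247 in)
Ia = 0.2·(250/77) = 50/77 in ≈ 0.649 in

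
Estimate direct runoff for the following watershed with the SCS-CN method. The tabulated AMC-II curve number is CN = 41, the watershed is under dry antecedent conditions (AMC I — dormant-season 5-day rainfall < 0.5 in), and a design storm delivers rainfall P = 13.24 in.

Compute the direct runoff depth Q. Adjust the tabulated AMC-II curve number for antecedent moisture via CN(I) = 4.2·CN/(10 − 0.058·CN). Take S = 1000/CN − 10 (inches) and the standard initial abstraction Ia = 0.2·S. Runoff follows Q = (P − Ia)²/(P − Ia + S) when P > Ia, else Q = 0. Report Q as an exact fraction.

Dry (AMC I): CN(I) = 4.2·41/(10 − 0.058·41) = (861/5)/(3811/500) = 86100/3811 ≈ 22.592
S = 1000/(86100/3811) − 10 = 29500/861 in ≈ 34.262 in
Ia = 0.2·(29500/861) = 5900/861 in ≈ 6.852 in
P − Ia = 13.240 − 6.852 = 137491/21525 ≈ 6.388 in (> 0, runoff occurs)
Q = (137491/21525)²/((137491/21525) + 29500/861) = (18903775081/463325625)/(874991/21525) = 18903775081/18834181275 in ≈ 1.004 in

Q = 18903775081/18834181275 in ≈ 1.004 in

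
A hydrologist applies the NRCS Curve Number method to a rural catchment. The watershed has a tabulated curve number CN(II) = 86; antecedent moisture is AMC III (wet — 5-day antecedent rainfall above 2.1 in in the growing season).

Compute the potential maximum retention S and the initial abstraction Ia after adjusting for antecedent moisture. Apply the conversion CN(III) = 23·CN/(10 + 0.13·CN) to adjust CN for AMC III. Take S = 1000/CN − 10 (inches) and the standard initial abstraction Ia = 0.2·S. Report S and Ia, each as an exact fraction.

Adjust CN=86 to AMC III: 23·86/(10 + 0.13·86) → 1978 ÷ (1059/50) = 98900/1059 ≈ 93.390
S = 1000/(98900/1059) − 10 = 700/989 in ≈ 0.708 in
Ia = 0.2S: 0.2·0.708 = 0.142 in (exactly 140/989)

S = 700/989 in ≈ 0.708 in; Ia = 140/989 in ≈ 0.142 in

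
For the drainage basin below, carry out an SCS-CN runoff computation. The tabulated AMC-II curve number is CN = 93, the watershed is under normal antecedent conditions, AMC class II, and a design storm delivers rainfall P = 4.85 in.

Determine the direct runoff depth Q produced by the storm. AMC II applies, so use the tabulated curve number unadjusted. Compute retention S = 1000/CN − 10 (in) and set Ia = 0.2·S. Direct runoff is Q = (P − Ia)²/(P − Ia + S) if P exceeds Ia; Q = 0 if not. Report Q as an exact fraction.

Q = 76405081/18862260 in ≈ 4.051 in

CN(II) = 93; AMC II needs no correction.
S = 1000/93 − 10 = 70/93 in ≈ 0.753 in
Ia = 0.2S: 0.2·0.753 = 0.151 in (exactly 14/93)
Excess rainfall: 4.850 − 0.151 = 4.699 in; P > Ia so Q > 0
Runoff Q = (P−Ia)²/(P−Ia+S) = (4.699)²/(4.699+0.753) = 76405081/18862260 ≈ 4.051 in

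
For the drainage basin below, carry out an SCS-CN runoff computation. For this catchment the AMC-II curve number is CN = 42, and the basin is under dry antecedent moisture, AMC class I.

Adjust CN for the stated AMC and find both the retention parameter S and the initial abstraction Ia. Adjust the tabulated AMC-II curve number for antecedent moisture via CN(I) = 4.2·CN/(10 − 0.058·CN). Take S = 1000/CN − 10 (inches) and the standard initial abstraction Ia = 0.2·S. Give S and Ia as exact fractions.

S = 14500/441 in ≈ 32.880 in; Ia = 2900/441 in ≈ 6.576 in

Dry (AMC I): CN(I) = 4.2·42/(10 − 0.058·42) = (882/5)/(1891/250) = 44100/1891 ≈ 23.321
Retention S: 1000/CN − 10 with CN=23.321 → S = 14500/441 ≈ 32.880 in
Ia = 0.2S: 0.2·32.880 = 6.576 in (exactly 2900/441)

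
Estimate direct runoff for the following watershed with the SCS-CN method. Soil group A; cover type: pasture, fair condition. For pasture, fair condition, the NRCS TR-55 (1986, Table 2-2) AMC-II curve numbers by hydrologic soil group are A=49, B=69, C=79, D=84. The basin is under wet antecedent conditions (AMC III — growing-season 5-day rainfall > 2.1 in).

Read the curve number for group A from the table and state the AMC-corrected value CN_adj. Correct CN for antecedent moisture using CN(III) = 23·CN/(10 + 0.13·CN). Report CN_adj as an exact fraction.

NRCS table: pasture, fair condition, soil group A → CN(II) = 49
Wet (AMC III): CN(III) = 23·49/(10 + 0.13·49) = 1127/(1637/100) = 112700/1637 ≈ 68.845

CN_adj = 112700/1637 ≈ 68.845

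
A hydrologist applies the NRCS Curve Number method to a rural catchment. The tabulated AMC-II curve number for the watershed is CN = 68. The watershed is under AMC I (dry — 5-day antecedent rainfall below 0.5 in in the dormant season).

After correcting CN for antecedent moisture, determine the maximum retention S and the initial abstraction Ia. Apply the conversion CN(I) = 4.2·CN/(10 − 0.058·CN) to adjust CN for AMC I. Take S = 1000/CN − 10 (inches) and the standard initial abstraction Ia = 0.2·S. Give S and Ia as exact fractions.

S = 4000/357 in ≈ 11.204 in; Ia = 800/357 in ≈ 2.241 in

CN(I) from CN(II)=68: (4.2·68)/(10 − 0.058·68) = 35700/757 ≈ 47.160
Max retention: S = 1000/(35700/757) − 10 = 4000/357 in (≈ 11.204 in)
Initial abstraction Ia = S/5 = (4000/357)/5 = 800/357 ≈ 2.241 in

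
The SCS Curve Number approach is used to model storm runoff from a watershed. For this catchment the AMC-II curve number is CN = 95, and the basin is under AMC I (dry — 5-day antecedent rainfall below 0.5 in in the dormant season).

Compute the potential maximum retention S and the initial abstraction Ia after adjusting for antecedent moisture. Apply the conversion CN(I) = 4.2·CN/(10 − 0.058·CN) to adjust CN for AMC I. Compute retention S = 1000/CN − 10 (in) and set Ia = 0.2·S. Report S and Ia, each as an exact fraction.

CN(I) from CN(II)=95: (4.2·95)/(10 − 0.058·95) = 39900/449 ≈ 88.864
Retention S: 1000/CN − 10 with CN=88.864 → S = 500/399 ≈ 1.253 in
Ia = 0.2S: 0.2·1.253 = 0.251 in (exactly 100/399)

S = 500/399 in ≈ 1.253 in; Ia = 100/399 in ≈ 0.251 in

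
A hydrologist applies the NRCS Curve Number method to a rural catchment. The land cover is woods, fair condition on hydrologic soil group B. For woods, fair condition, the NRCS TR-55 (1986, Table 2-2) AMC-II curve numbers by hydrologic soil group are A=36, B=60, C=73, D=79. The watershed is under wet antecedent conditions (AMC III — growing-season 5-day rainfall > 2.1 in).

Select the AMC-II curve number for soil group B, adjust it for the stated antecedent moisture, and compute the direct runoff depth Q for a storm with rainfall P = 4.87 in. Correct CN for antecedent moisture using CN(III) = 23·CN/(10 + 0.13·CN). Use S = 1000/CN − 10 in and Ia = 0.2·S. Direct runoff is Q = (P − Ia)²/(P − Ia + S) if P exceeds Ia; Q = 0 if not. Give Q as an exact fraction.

Q = 876337609/342260700 in ≈ 2.560 in

NRCS table: woods, fair condition, soil group B → CN(II) = 60
Adjust CN=60 to AMC III: 23·60/(10 + 0.13·60) → 1380 ÷ (89/5) = 6900/89 ≈ 77.528
S = 1000/(6900/89) − 10 = 200/69 in ≈ 2.899 in
Ia = 0.2S: 0.2·2.899 = 0.580 in (exactly 40/69)
P − Ia = 4.870 − 0.580 = 29603/6900 ≈ 4.290 in (> 0, runoff occurs)
Runoff Q = (P−Ia)²/(P−Ia+S) = (4.290)²/(4.290+2.899) = 876337609/342260700 ≈ 2.560 in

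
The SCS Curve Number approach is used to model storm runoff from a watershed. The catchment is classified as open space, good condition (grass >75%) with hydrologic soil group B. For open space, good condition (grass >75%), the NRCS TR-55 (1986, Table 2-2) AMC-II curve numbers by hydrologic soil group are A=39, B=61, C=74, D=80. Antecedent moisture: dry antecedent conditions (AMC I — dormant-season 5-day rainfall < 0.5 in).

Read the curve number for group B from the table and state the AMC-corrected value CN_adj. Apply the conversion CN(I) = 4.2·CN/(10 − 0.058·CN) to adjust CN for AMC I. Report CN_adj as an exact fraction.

NRCS table: open space, good condition (grass >75%), soil group B → CN(II) = 61
CN(I) from CN(II)=61: (4.2·61)/(10 − 0.058·61) = 42700/1077 ≈ 39.647

CN_adj = 42700/1077 ≈ 39.647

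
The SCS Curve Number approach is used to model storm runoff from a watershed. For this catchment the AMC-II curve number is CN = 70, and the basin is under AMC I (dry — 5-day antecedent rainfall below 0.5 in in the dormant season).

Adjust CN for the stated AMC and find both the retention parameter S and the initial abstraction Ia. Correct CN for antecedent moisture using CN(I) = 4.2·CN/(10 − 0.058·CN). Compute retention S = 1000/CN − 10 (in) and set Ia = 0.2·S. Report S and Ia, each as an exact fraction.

CN(I) from CN(II)=70: (4.2·70)/(10 − 0.058·70) = 4900/99 ≈ 49.495
S = 1000/(4900/99) − 10 = 500/49 in ≈ 10.204 in
Ia = 0.2S: 0.2·10.204 = 2.041 in (exactly 100/49)

S = 500/49 in ≈ 10.204 in; Ia = 100/49 in ≈ 2.041 in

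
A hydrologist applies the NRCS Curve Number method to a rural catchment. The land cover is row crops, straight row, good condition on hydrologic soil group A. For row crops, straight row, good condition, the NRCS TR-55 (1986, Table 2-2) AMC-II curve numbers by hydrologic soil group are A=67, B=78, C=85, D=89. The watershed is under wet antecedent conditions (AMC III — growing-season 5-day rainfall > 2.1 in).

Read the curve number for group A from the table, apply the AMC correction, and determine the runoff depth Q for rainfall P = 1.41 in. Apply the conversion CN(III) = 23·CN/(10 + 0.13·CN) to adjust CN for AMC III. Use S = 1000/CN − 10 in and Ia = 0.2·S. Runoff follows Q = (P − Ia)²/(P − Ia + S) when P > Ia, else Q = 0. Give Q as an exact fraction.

Q = 7628646987/24721800700 in ≈ 0.309 in

NRCS table: row crops, straight row, good condition, soil group A → CN(II) = 67
Adjust CN=67 to AMC III: 23·67/(10 + 0.13·67) → 1541 ÷ (1871/100) = 154100/1871 ≈ 82.362
Max retention: S = 1000/(154100/1871) − 10 = 3300/1541 in (≈ 2.141 in)
Ia = 0.2·(3300/1541) = 660/1541 in ≈ 0.428 in
P − Ia = 1.410 − 0.428 = 151281/154100 ≈ 0.982 in (> 0, runoff occurs)
Runoff Q = (P−Ia)²/(P−Ia+S) = (0.982)²/(0.982+2.141) = 7628646987/24721800700 ≈ 0.309 in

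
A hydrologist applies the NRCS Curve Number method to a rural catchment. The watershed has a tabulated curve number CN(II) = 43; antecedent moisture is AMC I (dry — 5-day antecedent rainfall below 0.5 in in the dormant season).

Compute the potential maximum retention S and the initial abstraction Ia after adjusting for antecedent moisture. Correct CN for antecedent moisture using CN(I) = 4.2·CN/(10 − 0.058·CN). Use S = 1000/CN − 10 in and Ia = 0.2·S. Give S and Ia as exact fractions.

S = 9500/301 in ≈ 31.561 in; Ia = 1900/301 in ≈ 6.312 in

CN(I) from CN(II)=43: (4.2·43)/(10 − 0.058·43) = 30100/1251 ≈ 24.061
S = 1000/(30100/1251) − 10 = 9500/301 in ≈ 31.561 in
Initial abstraction Ia = S/5 = (9500/301)/5 = 1900/301 ≈ 6.312 in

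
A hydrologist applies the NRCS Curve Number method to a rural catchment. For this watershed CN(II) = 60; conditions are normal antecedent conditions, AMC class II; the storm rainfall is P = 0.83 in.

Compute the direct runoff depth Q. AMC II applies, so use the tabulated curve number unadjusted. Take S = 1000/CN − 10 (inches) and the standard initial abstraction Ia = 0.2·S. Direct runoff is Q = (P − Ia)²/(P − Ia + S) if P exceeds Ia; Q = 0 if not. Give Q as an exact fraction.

Q = 0 in ≈ 0.000 in

AMC II — tabulated CN = 60 applies directly.
Retention S: 1000/CN − 10 with CN=60.000 → S = 20/3 ≈ 6.667 in
Ia = 0.2·(20/3) = 4/3 in ≈ 1.333 in
P = 0.830 ≤ Ia = 1.333 in: entire storm abstracted, Q = 0.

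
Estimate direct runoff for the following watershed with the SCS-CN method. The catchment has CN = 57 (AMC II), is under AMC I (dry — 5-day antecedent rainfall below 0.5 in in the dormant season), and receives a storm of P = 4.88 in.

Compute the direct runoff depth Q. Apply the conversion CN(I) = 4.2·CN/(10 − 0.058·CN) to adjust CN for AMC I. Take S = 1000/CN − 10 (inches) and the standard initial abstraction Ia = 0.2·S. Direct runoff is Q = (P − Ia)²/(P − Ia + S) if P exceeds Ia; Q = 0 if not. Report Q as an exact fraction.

Q = 742434578/8618908725 in ≈ 0.086 in

Dry (AMC I): CN(I) = 4.2·57/(10 − 0.058·57) = (1197/5)/(3347/500) = 119700/3347 ≈ 35.763
Retention S: 1000/CN − 10 with CN=35.763 → S = 21500/1197 ≈ 17.962 in
Ia = 0.2S: 0.2·17.962 = 3.592 in (exactly 4300/1197)
P − Ia = 4.880 − 3.592 = 38534/29925 ≈ 1.288 in (> 0, runoff occurs)
Q = (38534/29925)²/((38534/29925) + 21500/1197) = (1484869156/895505625)/(576034/29925) = 742434578/8618908725 in ≈ 0.086 in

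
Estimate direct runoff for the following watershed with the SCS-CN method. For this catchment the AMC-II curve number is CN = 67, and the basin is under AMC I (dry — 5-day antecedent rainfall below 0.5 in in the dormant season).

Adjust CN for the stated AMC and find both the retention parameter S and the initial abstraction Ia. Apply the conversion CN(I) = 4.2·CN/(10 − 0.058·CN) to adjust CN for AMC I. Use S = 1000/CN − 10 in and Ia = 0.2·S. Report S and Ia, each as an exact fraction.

S = 5500/469 in ≈ 11.727 in; Ia = 1100/469 in ≈ 2.345 in

Dry (AMC I): CN(I) = 4.2·67/(10 − 0.058·67) = (1407/5)/(3057/500) = 46900/1019 ≈ 46.026
Max retention: S = 1000/(46900/1019) − 10 = 5500/469 in (≈ 11.727 in)
Ia = 0.2S: 0.2·11.727 = 2.345 in (exactly 1100/469)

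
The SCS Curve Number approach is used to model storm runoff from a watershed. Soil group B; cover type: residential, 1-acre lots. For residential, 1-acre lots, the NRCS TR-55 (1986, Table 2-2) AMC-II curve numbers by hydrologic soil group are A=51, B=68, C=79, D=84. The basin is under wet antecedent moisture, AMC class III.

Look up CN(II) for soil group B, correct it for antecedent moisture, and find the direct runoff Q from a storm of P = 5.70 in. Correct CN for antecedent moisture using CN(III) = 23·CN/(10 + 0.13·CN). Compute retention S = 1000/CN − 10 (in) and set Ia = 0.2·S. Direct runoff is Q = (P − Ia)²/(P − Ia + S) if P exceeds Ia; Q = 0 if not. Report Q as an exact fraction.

Q = 427951969/112166170 in ≈ 3.815 in

NRCS table: residential, 1-acre lots, soil group B → CN(II) = 68
Adjust CN=68 to AMC III: 23·68/(10 + 0.13·68) → 1564 ÷ (471/25) = 39100/471 ≈ 83.015
Max retention: S = 1000/(39100/471) − 10 = 800/391 in (≈ 2.046 in)
Ia = 0.2S: 0.2·2.046 = 0.409 in (exactly 160/391)
Excess rainfall: 5.700 − 0.409 = 5.291 in; P > Ia so Q > 0
Runoff Q = (P−Ia)²/(P−Ia+S) = (5.291)²/(5.291+2.046) = 427951969/112166170 ≈ 3.815 in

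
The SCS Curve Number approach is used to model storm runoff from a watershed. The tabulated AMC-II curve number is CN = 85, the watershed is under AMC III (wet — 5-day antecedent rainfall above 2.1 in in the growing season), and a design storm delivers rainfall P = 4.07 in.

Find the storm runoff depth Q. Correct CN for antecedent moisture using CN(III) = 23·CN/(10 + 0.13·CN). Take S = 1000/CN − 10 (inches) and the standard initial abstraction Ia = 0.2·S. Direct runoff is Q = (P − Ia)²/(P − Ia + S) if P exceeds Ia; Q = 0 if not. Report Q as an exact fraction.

CN(III) from CN(II)=85: (23·85)/(10 + 0.13·85) = 39100/421 ≈ 92.874
Max retention: S = 1000/(39100/421) − 10 = 300/391 in (≈ 0.767 in)
Ia = 0.2·(300/391) = 60/391 in ≈ 0.153 in
P − Ia = 4.070 − 0.153 = 153137/39100 ≈ 3.917 in (> 0, runoff occurs)
Runoff Q = (P−Ia)²/(P−Ia+S) = (3.917)²/(3.917+0.767) = 23450940769/7160656700 ≈ 3.275 in

Q = 23450940769/7160656700 in ≈ 3.275 in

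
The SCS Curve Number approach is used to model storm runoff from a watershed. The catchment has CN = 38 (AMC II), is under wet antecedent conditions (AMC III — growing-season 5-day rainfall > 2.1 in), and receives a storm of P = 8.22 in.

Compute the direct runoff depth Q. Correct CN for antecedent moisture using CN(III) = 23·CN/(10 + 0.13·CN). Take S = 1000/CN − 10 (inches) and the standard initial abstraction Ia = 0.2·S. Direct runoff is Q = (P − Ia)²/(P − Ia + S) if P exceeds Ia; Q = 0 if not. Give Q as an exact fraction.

Adjust CN=38 to AMC III: 23·38/(10 + 0.13·38) → 874 ÷ (747/50) = 43700/747 ≈ 58.501
Max retention: S = 1000/(43700/747) − 10 = 3100/437 in (≈ 7.094 in)
Ia = 0.2·(3100/437) = 620/437 in ≈ 1.419 in
Since P=8.220 > Ia=1.419: effective rainfall P−Ia = 148607/21850 in
Q = (148607/21850)²/((148607/21850) + 3100/437) = (22084040449/477422500)/(303607/21850) = 22084040449/6633812950 in ≈ 3.329 in

Q = 22084040449/6633812950 in ≈ 3.329 in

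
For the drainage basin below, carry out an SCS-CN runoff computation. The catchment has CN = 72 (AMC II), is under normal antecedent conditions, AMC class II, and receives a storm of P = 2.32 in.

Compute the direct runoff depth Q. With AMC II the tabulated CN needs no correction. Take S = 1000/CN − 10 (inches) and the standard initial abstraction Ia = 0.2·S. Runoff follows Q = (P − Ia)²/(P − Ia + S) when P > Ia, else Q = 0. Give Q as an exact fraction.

Q = 120409/274950 in ≈ 0.438 in

AMC II — tabulated CN = 72 applies directly.
Max retention: S = 1000/72 − 10 = 35/9 in (≈ 3.889 in)
Ia = 0.2S: 0.2·3.889 = 0.778 in (exactly 7/9)
P − Ia = 2.320 − 0.778 = 347/225 ≈ 1.542 in (> 0, runoff occurs)
Q: (347/225)² ÷ (1222/225) = 120409/274950 in (≈ 0.438 in)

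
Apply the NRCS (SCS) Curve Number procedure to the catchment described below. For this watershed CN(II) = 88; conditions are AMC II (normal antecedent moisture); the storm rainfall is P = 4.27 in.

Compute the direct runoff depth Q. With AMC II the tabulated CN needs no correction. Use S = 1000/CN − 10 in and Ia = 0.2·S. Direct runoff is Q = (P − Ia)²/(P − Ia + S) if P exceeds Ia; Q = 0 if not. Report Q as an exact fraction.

Q = 19333609/6486700 in ≈ 2.980 in

CN(II) = 88; AMC II needs no correction.
Max retention: S = 1000/88 − 10 = 15/11 in (≈ 1.364 in)
Ia = 0.2S: 0.2·1.364 = 0.273 in (exactly 3/11)
P − Ia = 4.270 − 0.273 = 4397/1100 ≈ 3.997 in (> 0, runoff occurs)
Q = (4397/1100)²/((4397/1100) + 15/11) = (19333609/1210000)/(5897/1100) = 19333609/6486700 in ≈ 2.980 in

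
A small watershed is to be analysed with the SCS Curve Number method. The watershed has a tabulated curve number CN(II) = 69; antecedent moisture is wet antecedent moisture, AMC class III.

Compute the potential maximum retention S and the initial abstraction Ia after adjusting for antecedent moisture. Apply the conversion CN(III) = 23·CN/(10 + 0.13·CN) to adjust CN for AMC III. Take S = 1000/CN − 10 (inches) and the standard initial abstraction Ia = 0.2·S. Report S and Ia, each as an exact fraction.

S = 3100/1587 in ≈ 1.953 in; Ia = 620/1587 in ≈ 0.391 in

Wet (AMC III): CN(III) = 23·69/(10 + 0.13·69) = 1587/(1897/100) = 158700/1897 ≈ 83.658
Retention S: 1000/CN − 10 with CN=83.658 → S = 3100/1587 ≈ 1.953 in
Initial abstraction Ia = S/5 = (3100/1587)/5 = 620/1587 ≈ 0.391 in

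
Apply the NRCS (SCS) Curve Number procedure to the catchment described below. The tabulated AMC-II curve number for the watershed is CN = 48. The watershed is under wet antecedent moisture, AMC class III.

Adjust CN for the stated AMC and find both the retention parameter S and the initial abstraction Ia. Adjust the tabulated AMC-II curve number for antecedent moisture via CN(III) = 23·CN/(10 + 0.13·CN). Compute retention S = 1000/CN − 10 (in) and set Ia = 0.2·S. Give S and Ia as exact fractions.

CN(III) from CN(II)=48: (23·48)/(10 + 0.13·48) = 13800/203 ≈ 67.980
Retention S: 1000/CN − 10 with CN=67.980 → S = 325/69 ≈ 4.710 in
Ia = 0.2S: 0.2·4.710 = 0.942 in (exactly 65/69)

S = 325/69 in ≈ 4.710 in; Ia = 65/69 in ≈ 0.942 in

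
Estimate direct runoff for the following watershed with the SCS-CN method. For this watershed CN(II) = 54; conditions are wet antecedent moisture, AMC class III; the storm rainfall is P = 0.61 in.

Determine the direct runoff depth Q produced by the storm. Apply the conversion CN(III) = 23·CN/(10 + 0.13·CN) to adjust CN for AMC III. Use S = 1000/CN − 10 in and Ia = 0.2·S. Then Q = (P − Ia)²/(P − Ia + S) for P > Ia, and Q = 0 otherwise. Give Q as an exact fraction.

Q = 0 in ≈ 0.000 in

Wet (AMC III): CN(III) = 23·54/(10 + 0.13·54) = 1242/(851/50) = 2700/37 ≈ 72.973
Retention S: 1000/CN − 10 with CN=72.973 → S = 100/27 ≈ 3.704 in
Ia = 0.2·(100/27) = 20/27 in ≈ 0.741 in
P = 0.610 ≤ Ia = 0.741 in: entire storm abstracted, Q = 0.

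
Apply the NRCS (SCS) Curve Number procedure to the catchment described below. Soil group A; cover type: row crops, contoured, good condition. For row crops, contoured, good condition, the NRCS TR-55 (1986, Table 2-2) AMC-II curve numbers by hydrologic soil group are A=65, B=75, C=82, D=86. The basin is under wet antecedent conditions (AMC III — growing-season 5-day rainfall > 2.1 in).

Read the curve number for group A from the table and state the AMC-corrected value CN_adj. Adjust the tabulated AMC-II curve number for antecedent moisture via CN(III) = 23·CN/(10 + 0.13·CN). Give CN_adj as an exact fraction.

CN_adj = 29900/369 ≈ 81.030

NRCS table: row crops, contoured, good condition, soil group A → CN(II) = 65
Adjust CN=65 to AMC III: 23·65/(10 + 0.13·65) → 1495 ÷ (369/20) = 29900/369 ≈ 81.030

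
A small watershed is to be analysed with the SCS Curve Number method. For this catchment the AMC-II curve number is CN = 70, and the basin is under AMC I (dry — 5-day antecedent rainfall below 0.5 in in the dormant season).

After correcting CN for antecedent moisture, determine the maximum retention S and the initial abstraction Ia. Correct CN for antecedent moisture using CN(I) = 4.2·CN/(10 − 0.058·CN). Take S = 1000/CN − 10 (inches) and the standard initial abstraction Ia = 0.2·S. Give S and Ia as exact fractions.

S = 500/49 in ≈ 10.204 in; Ia = 100/49 in ≈ 2.041 in

Adjust CN=70 to AMC I: 4.2·70/(10 − 0.058·70) → 294 ÷ (297/50) = 4900/99 ≈ 49.495
Max retention: S = 1000/(4900/99) − 10 = 500/49 in (≈ 10.204 in)
Ia = 0.2S: 0.2·10.204 = 2.041 in (exactly 100/49)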